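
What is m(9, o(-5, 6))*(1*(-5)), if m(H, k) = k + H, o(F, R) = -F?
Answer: -70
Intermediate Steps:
m(H, k) = H + k
m(9, o(-5, 6))*(1*(-5)) = (9 - 1*(-5))*(1*(-5)) = (9 + 5)*(-5) = 14*(-5) = -70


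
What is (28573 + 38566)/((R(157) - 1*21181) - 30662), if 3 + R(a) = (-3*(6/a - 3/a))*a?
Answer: -67139/51855 ≈ -1.2947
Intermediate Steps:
R(a) = -12 (R(a) = -3 + (-3*(6/a - 3/a))*a = -3 + (-9/a)*a = -3 - 9 = -12)
(28573 + 38566)/((R(157) - 1*21181) - 30662) = (28573 + 38566)/((-12 - 1*21181) - 30662) = 67139/((-12 - 21181) - 30662) = 67139/(-21193 - 30662) = 67139/(-51855) = 67139*(-1/51855) = -67139/51855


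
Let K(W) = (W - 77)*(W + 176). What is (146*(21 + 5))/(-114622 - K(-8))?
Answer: -1898/50171 ≈ -0.037831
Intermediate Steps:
K(W) = (-77 + W)*(176 + W)
(146*(21 + 5))/(-114622 - K(-8)) = (146*(21 + 5))/(-114622 - (-13552 + (-8)**2 + 99*(-8))) = (146*26)/(-114622 - (-13552 + 64 - 792)) = 3796/(-114622 - 1*(-14280)) = 3796/(-114622 + 14280) = 3796/(-100342) = 3796*(-1/100342) = -1898/50171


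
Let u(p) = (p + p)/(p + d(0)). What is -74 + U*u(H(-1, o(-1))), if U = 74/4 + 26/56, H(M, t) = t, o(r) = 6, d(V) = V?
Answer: -505/14 ≈ -36.071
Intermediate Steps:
U = 531/28 (U = 74*(¼) + 26*(1/56) = 37/2 + 13/28 = 531/28 ≈ 18.964)
u(p) = 2 (u(p) = (p + p)/(p + 0) = (2*p)/p = 2)
-74 + U*u(H(-1, o(-1))) = -74 + (531/28)*2 = -74 + 531/14 = -505/14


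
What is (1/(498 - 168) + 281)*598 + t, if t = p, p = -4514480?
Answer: -717162631/165 ≈ -4.3464e+6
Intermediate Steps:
t = -4514480
(1/(498 - 168) + 281)*598 + t = (1/(498 - 168) + 281)*598 - 4514480 = (1/330 + 281)*598 - 4514480 = (92731/330)*598 - 4514480 = 27726569/165 - 4514480 = -717162631/165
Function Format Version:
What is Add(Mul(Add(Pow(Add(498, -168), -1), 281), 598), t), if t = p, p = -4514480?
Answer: Rational(-717162631, 165) ≈ -4.3464e+6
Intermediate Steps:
t = -4514480
Add(Mul(Add(Pow(Add(498, -168), -1), 281), 598), t) = Add(Mul(Add(Pow(Add(498, -168), -1), 281), 598), -4514480) = Add(Mul(Add(Pow(330, -1), 281), 598), -4514480) = Add(Mul(Add(Rational(1, 330), 281), 598), -4514480) = Add(Mul(Rational(92731, 330), 598), -4514480) = Add(Rational(27726569, 165), -4514480) = Rational(-717162631, 165)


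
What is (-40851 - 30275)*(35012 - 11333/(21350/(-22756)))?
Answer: -83735452812/25 ≈ -3.3494e+9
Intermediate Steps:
(-40851 - 30275)*(35012 - 11333/(21350/(-22756))) = -71126*(35012 - 11333/(21350*(-1/22756))) = -71126*(35012 - 11333/(-10675/11378)) = -71126*(35012 - 11333*(-11378/10675)) = -71126*(35012 + 18420982/1525) = -71126*71814282/1525 = -83735452812/25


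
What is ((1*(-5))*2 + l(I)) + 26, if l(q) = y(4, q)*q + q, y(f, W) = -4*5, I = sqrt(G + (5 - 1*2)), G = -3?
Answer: 16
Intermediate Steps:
I = 0 (I = sqrt(-3 + (5 - 1*2)) = sqrt(-3 + (5 - 2)) = sqrt(-3 + 3) = sqrt(0) = 0)
y(f, W) = -20
l(q) = -19*q (l(q) = -20*q + q = -19*q)
((1*(-5))*2 + l(I)) + 26 = ((1*(-5))*2 - 19*0) + 26 = (-5*2 + 0) + 26 = (-10 + 0) + 26 = -10 + 26 = 16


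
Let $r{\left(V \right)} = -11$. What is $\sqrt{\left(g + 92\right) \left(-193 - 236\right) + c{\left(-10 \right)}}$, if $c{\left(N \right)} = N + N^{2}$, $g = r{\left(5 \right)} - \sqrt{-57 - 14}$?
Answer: $\sqrt{-34659 + 429 i \sqrt{71}} \approx 9.6953 + 186.42 i$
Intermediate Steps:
$g = -11 - i \sqrt{71}$ ($g = -11 - \sqrt{-57 - 14} = -11 - \sqrt{-71} = -11 - i \sqrt{71} \approx -11.0 - 8.4261 i$)
$\sqrt{\left(g + 92\right) \left(-193 - 236\right) + c{\left(-10 \right)}} = \sqrt{\left(\left(-11 - i \sqrt{71}\right) + 92\right) \left(-193 - 236\right) - 10 \left(1 - 10\right)} = \sqrt{\left(81 - i \sqrt{71}\right) \left(-429\right) - -90} = \sqrt{\left(-34749 + 429 i \sqrt{71}\right) + 90} = \sqrt{-34659 + 429 i \sqrt{71}}$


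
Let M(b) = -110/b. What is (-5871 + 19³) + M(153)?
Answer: 151054/153 ≈ 987.28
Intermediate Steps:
(-5871 + 19³) + M(153) = (-5871 + 19³) - 110/153 = (-5871 + 6859) - 110*1/153 = 988 - 110/153 = 151054/153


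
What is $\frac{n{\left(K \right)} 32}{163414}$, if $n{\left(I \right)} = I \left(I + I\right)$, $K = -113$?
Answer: $\frac{408608}{81707} \approx 5.0009$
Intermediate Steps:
$n{\left(I \right)} = 2 I^{2}$ ($n{\left(I \right)} = I 2 I = 2 I^{2}$)
$\frac{n{\left(K \right)} 32}{163414} = \frac{2 \left(-113\right)^{2} \cdot 32}{163414} = 2 \cdot 12769 \cdot 32 \cdot \frac{1}{163414} = 25538 \cdot 32 \cdot \frac{1}{163414} = 817216 \cdot \frac{1}{163414} = \frac{408608}{81707}$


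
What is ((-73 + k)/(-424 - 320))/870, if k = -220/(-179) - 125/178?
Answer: 2309141/20623635360 ≈ 0.00011197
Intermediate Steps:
k = 16785/31862 (k = -220*(-1/179) - 125*1/178 = 220/179 - 125/178 = 16785/31862 ≈ 0.52680)
((-73 + k)/(-424 - 320))/870 = ((-73 + 16785/31862)/(-424 - 320))/870 = -2309141/31862/(-744)*(1/870) = -2309141/31862*(-1/744)*(1/870) = (2309141/23705328)*(1/870) = 2309141/20623635360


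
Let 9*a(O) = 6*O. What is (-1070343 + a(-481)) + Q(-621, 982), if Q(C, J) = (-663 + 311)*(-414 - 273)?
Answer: -2486519/3 ≈ -8.2884e+5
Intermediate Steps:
a(O) = 2*O/3 (a(O) = (6*O)/9 = 2*O/3)
Q(C, J) = 241824 (Q(C, J) = -352*(-687) = 241824)
(-1070343 + a(-481)) + Q(-621, 982) = (-1070343 + (⅔)*(-481)) + 241824 = (-1070343 - 962/3) + 241824 = -3211991/3 + 241824 = -2486519/3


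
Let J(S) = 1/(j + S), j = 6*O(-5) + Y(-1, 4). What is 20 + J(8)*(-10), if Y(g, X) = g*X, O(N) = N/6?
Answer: 30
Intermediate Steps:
O(N) = N/6 (O(N) = N*(1/6) = N/6)
Y(g, X) = X*g
j = -9 (j = 6*((1/6)*(-5)) + 4*(-1) = 6*(-5/6) - 4 = -5 - 4 = -9)
J(S) = 1/(-9 + S)
20 + J(8)*(-10) = 20 - 10/(-9 + 8) = 20 - 10/(-1) = 20 - 1*(-10) = 20 + 10 = 30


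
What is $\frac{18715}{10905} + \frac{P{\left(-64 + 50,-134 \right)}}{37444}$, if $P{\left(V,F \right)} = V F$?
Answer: $\frac{36061112}{20416341} \approx 1.7663$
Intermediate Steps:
$P{\left(V,F \right)} = F V$
$\frac{18715}{10905} + \frac{P{\left(-64 + 50,-134 \right)}}{37444} = \frac{18715}{10905} + \frac{\left(-134\right) \left(-64 + 50\right)}{37444} = 18715 \cdot \frac{1}{10905} + \left(-134\right) \left(-14\right) \frac{1}{37444} = \frac{3743}{2181} + 1876 \cdot \frac{1}{37444} = \frac{3743}{2181} + \frac{469}{9361} = \frac{36061112}{20416341}$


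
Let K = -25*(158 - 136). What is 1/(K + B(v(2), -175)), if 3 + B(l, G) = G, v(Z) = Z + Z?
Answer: -1/728 ≈ -0.0013736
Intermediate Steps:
v(Z) = 2*Z
K = -550 (K = -25*22 = -550)
B(l, G) = -3 + G
1/(K + B(v(2), -175)) = 1/(-550 + (-3 - 175)) = 1/(-550 - 178) = 1/(-728) = -1/728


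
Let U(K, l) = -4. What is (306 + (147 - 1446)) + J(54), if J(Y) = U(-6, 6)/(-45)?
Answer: -44681/45 ≈ -992.91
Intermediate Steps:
J(Y) = 4/45 (J(Y) = -4/(-45) = -4*(-1/45) = 4/45)
(306 + (147 - 1446)) + J(54) = (306 + (147 - 1446)) + 4/45 = (306 - 1299) + 4/45 = -993 + 4/45 = -44681/45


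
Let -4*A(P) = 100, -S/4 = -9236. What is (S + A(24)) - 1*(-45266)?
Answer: 82185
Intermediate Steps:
S = 36944 (S = -4*(-9236) = 36944)
A(P) = -25 (A(P) = -¼*100 = -25)
(S + A(24)) - 1*(-45266) = (36944 - 25) - 1*(-45266) = 36919 + 45266 = 82185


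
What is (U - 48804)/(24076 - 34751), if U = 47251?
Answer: 1553/10675 ≈ 0.14548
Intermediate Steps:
(U - 48804)/(24076 - 34751) = (47251 - 48804)/(24076 - 34751) = -1553/(-10675) = -1553*(-1/10675) = 1553/10675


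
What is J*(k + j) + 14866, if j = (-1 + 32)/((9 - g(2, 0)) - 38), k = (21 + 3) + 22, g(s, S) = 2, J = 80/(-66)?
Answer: 162926/11 ≈ 14811.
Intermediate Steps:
J = -40/33 (J = 80*(-1/66) = -40/33 ≈ -1.2121)
k = 46 (k = 24 + 22 = 46)
j = -1 (j = (-1 + 32)/((9 - 1*2) - 38) = 31/((9 - 2) - 38) = 31/(7 - 38) = 31/(-31) = 31*(-1/31) = -1)
J*(k + j) + 14866 = -40*(46 - 1)/33 + 14866 = -40/33*45 + 14866 = -600/11 + 14866 = 162926/11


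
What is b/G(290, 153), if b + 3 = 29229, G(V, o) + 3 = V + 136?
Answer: 9742/141 ≈ 69.092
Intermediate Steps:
G(V, o) = 133 + V (G(V, o) = -3 + (V + 136) = -3 + (136 + V) = 133 + V)
b = 29226 (b = -3 + 29229 = 29226)
b/G(290, 153) = 29226/(133 + 290) = 29226/423 = 29226*(1/423) = 9742/141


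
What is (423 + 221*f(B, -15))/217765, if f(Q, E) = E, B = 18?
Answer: -2892/217765 ≈ -0.013280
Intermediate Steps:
(423 + 221*f(B, -15))/217765 = (423 + 221*(-15))/217765 = (423 - 3315)*(1/217765) = -2892*1/217765 = -2892/217765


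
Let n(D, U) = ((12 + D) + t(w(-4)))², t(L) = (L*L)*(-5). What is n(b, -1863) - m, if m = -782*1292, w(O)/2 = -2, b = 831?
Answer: 1592513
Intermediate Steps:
w(O) = -4 (w(O) = 2*(-2) = -4)
t(L) = -5*L² (t(L) = L²*(-5) = -5*L²)
m = -1010344
n(D, U) = (-68 + D)² (n(D, U) = ((12 + D) - 5*(-4)²)² = ((12 + D) - 5*16)² = ((12 + D) - 80)² = (-68 + D)²)
n(b, -1863) - m = (-68 + 831)² - 1*(-1010344) = 763² + 1010344 = 582169 + 1010344 = 1592513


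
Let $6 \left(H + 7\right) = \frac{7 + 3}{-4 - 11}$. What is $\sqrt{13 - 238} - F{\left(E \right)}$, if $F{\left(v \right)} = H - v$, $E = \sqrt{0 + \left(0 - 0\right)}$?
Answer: $\frac{64}{9} + 15 i \approx 7.1111 + 15.0 i$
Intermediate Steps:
$H = - \frac{64}{9}$ ($H = -7 + \frac{\left(7 + 3\right) \frac{1}{-4 - 11}}{6} = -7 + \frac{10 \frac{1}{-15}}{6} = -7 + \frac{10 \left(- \frac{1}{15}\right)}{6} = -7 + \frac{1}{6} \left(- \frac{2}{3}\right) = -7 - \frac{1}{9} = - \frac{64}{9} \approx -7.1111$)
$E = 0$ ($E = \sqrt{0 + \left(0 + 0\right)} = \sqrt{0 + 0} = \sqrt{0} = 0$)
$F{\left(v \right)} = - \frac{64}{9} - v$
$\sqrt{13 - 238} - F{\left(E \right)} = \sqrt{13 - 238} - \left(- \frac{64}{9} - 0\right) = \sqrt{-225} - \left(- \frac{64}{9} + 0\right) = 15 i - - \frac{64}{9} = 15 i + \frac{64}{9} = \frac{64}{9} + 15 i$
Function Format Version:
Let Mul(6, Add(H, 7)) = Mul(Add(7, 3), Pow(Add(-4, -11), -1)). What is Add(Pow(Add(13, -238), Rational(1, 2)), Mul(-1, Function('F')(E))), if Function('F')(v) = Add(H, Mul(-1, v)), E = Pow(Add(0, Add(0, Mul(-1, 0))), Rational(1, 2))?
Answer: Add(Rational(64, 9), Mul(15, I)) ≈ Add(7.1111, Mul(15.000, I))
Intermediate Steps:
H = Rational(-64, 9) (H = Add(-7, Mul(Rational(1, 6), Mul(Add(7, 3), Pow(Add(-4, -11), -1)))) = Add(-7, Mul(Rational(1, 6), Mul(10, Pow(-15, -1)))) = Add(-7, Mul(Rational(1, 6), Mul(10, Rational(-1, 15)))) = Add(-7, Mul(Rational(1, 6), Rational(-2, 3))) = Add(-7, Rational(-1, 9)) = Rational(-64, 9) ≈ -7.1111)
E = 0 (E = Pow(Add(0, Add(0, 0)), Rational(1, 2)) = Pow(Add(0, 0), Rational(1, 2)) = Pow(0, Rational(1, 2)) = 0)
Function('F')(v) = Add(Rational(-64, 9), Mul(-1, v))
Add(Pow(Add(13, -238), Rational(1, 2)), Mul(-1, Function('F')(E))) = Add(Pow(Add(13, -238), Rational(1, 2)), Mul(-1, Add(Rational(-64, 9), Mul(-1, 0)))) = Add(Pow(-225, Rational(1, 2)), Mul(-1, Add(Rational(-64, 9), 0))) = Add(Mul(15, I), Mul(-1, Rational(-64, 9))) = Add(Mul(15, I), Rational(64, 9)) = Add(Rational(64, 9), Mul(15, I))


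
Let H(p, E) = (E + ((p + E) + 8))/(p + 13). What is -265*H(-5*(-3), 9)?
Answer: -10865/28 ≈ -388.04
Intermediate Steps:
H(p, E) = (8 + p + 2*E)/(13 + p) (H(p, E) = (E + ((E + p) + 8))/(13 + p) = (E + (8 + E + p))/(13 + p) = (8 + p + 2*E)/(13 + p))
-265*H(-5*(-3), 9) = -265*(8 - 5*(-3) + 2*9)/(13 - 5*(-3)) = -265*(8 + 15 + 18)/(13 + 15) = -265*41/28 = -10865/28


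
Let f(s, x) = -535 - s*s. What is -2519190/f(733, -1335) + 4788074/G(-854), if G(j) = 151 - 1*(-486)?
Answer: 26293324847/3495856 ≈ 7521.3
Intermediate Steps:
f(s, x) = -535 - s²
G(j) = 637 (G(j) = 151 + 486 = 637)
-2519190/f(733, -1335) + 4788074/G(-854) = -2519190/(-535 - 1*733²) + 4788074/637 = -2519190/(-535 - 1*537289) + 4788074*(1/637) = -2519190/(-535 - 537289) + 4788074/637 = -2519190/(-537824) + 4788074/637 = -2519190*(-1/537824) + 4788074/637 = 1259595/268912 + 4788074/637 = 26293324847/3495856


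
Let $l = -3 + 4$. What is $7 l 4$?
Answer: $28$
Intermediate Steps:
$l = 1$
$7 l 4 = 7 \cdot 1 \cdot 4 = 7 \cdot 4 = 28$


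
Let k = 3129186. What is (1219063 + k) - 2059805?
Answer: 2288444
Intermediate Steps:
(1219063 + k) - 2059805 = (1219063 + 3129186) - 2059805 = 4348249 - 2059805 = 2288444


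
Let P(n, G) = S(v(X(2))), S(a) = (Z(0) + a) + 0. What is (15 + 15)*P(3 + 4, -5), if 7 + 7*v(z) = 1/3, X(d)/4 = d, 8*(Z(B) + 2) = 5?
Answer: -1955/28 ≈ -69.821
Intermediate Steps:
Z(B) = -11/8 (Z(B) = -2 + (⅛)*5 = -2 + 5/8 = -11/8)
X(d) = 4*d
v(z) = -20/21 (v(z) = -1 + (⅐)/3 = -1 + (⅐)*(⅓) = -1 + 1/21 = -20/21)
S(a) = -11/8 + a (S(a) = (-11/8 + a) + 0 = -11/8 + a)
P(n, G) = -391/168 (P(n, G) = -11/8 - 20/21 = -391/168)
(15 + 15)*P(3 + 4, -5) = (15 + 15)*(-391/168) = 30*(-391/168) = -1955/28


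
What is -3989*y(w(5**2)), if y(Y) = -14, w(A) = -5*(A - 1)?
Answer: 55846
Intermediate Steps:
w(A) = 5 - 5*A (w(A) = -5*(-1 + A) = 5 - 5*A)
-3989*y(w(5**2)) = -3989*(-14) = 55846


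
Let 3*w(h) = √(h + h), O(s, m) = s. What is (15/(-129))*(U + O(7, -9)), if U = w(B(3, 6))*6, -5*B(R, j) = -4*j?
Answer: -35/43 - 8*√15/43 ≈ -1.5345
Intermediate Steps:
B(R, j) = 4*j/5 (B(R, j) = -(-4)*j/5 = 4*j/5)
w(h) = √2*√h/3 (w(h) = √(h + h)/3 = √(2*h)/3 = (√2*√h)/3 = √2*√h/3)
U = 8*√15/5 (U = (√2*√((⅘)*6)/3)*6 = (√2*√(24/5)/3)*6 = (√2*(2*√30/5)/3)*6 = (4*√15/15)*6 = 8*√15/5 ≈ 6.1968)
(15/(-129))*(U + O(7, -9)) = (15/(-129))*(8*√15/5 + 7) = (15*(-1/129))*(7 + 8*√15/5) = -5*(7 + 8*√15/5)/43 = -35/43 - 8*√15/43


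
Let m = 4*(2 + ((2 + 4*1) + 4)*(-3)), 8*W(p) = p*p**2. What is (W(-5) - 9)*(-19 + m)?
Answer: 25807/8 ≈ 3225.9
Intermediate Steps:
W(p) = p**3/8 (W(p) = (p*p**2)/8 = p**3/8)
m = -112 (m = 4*(2 + ((2 + 4) + 4)*(-3)) = 4*(2 + (6 + 4)*(-3)) = 4*(2 + 10*(-3)) = 4*(2 - 30) = 4*(-28) = -112)
(W(-5) - 9)*(-19 + m) = ((1/8)*(-5)**3 - 9)*(-19 - 112) = ((1/8)*(-125) - 9)*(-131) = (-125/8 - 9)*(-131) = -197/8*(-131) = 25807/8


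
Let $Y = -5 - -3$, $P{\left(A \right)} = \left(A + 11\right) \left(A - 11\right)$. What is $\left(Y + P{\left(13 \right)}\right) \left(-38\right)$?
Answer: $-1748$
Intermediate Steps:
$P{\left(A \right)} = \left(-11 + A\right) \left(11 + A\right)$ ($P{\left(A \right)} = \left(11 + A\right) \left(-11 + A\right) = \left(-11 + A\right) \left(11 + A\right)$)
$Y = -2$ ($Y = -5 + 3 = -2$)
$\left(Y + P{\left(13 \right)}\right) \left(-38\right) = \left(-2 - \left(121 - 13^{2}\right)\right) \left(-38\right) = \left(-2 + \left(-121 + 169\right)\right) \left(-38\right) = \left(-2 + 48\right) \left(-38\right) = 46 \left(-38\right) = -1748$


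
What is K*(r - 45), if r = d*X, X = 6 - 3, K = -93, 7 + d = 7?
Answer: 4185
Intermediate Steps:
d = 0 (d = -7 + 7 = 0)
X = 3
r = 0 (r = 0*3 = 0)
K*(r - 45) = -93*(0 - 45) = -93*(-45) = 4185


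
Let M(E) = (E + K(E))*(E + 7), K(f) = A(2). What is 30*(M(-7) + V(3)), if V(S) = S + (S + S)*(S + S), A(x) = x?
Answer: 1170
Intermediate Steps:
V(S) = S + 4*S**2 (V(S) = S + (2*S)*(2*S) = S + 4*S**2)
K(f) = 2
M(E) = (2 + E)*(7 + E) (M(E) = (E + 2)*(E + 7) = (2 + E)*(7 + E))
30*(M(-7) + V(3)) = 30*((14 + (-7)**2 + 9*(-7)) + 3*(1 + 4*3)) = 30*((14 + 49 - 63) + 3*(1 + 12)) = 30*(0 + 3*13) = 30*(0 + 39) = 30*39 = 1170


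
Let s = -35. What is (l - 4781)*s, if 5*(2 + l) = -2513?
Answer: 184996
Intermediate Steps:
l = -2523/5 (l = -2 + (1/5)*(-2513) = -2 - 2513/5 = -2523/5 ≈ -504.60)
(l - 4781)*s = (-2523/5 - 4781)*(-35) = -26428/5*(-35) = 184996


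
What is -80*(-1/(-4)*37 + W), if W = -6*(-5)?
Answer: -3140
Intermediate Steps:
W = 30
-80*(-1/(-4)*37 + W) = -80*(-1/(-4)*37 + 30) = -80*(-1*(-¼)*37 + 30) = -80*((¼)*37 + 30) = -80*(37/4 + 30) = -80*157/4 = -3140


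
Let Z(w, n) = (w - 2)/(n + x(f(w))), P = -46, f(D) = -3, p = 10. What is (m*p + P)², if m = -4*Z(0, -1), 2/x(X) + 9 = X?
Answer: 643204/49 ≈ 13127.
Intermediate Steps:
x(X) = 2/(-9 + X)
Z(w, n) = (-2 + w)/(-⅙ + n) (Z(w, n) = (w - 2)/(n + 2/(-9 - 3)) = (-2 + w)/(n + 2/(-12)) = (-2 + w)/(n + 2*(-1/12)) = (-2 + w)/(n - ⅙) = (-2 + w)/(-⅙ + n))
m = -48/7 (m = -24*(-2 + 0)/(-1 + 6*(-1)) = -24*(-2)/(-1 - 6) = -24*(-2)/(-7) = -24*(-1)*(-2)/7 = -4*12/7 = -48/7 ≈ -6.8571)
(m*p + P)² = (-48/7*10 - 46)² = (-480/7 - 46)² = (-802/7)² = 643204/49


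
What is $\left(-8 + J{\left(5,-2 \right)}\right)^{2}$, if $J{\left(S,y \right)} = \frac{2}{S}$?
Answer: $\frac{1444}{25} \approx 57.76$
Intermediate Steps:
$\left(-8 + J{\left(5,-2 \right)}\right)^{2} = \left(-8 + \frac{2}{5}\right)^{2} = \left(- \frac{38}{5}\right)^{2} = \frac{1444}{25}$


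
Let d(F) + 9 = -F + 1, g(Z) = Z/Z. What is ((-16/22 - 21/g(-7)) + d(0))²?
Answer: 106929/121 ≈ 883.71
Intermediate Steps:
g(Z) = 1
d(F) = -8 - F (d(F) = -9 + (-F + 1) = -9 + (1 - F) = -8 - F)
((-16/22 - 21/g(-7)) + d(0))² = ((-16/22 - 21/1) + (-8 - 1*0))² = ((-16*1/22 - 21*1) + (-8 + 0))² = ((-8/11 - 21) - 8)² = (-239/11 - 8)² = (-327/11)² = 106929/121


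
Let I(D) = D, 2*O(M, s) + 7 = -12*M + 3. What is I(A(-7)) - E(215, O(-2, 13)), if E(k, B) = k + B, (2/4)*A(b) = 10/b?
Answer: -1595/7 ≈ -227.86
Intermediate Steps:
A(b) = 20/b (A(b) = 2*(10/b) = 20/b)
O(M, s) = -2 - 6*M (O(M, s) = -7/2 + (-12*M + 3)/2 = -7/2 + (3 - 12*M)/2 = -7/2 + (3/2 - 6*M) = -2 - 6*M)
E(k, B) = B + k
I(A(-7)) - E(215, O(-2, 13)) = 20/(-7) - ((-2 - 6*(-2)) + 215) = 20*(-⅐) - ((-2 + 12) + 215) = -20/7 - (10 + 215) = -20/7 - 1*225 = -20/7 - 225 = -1595/7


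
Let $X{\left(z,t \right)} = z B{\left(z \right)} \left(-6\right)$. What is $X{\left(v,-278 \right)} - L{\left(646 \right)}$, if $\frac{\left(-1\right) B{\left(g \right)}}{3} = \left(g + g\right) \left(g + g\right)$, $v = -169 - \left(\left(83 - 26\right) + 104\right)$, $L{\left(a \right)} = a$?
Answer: $-2587464646$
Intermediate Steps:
$v = -330$ ($v = -169 - \left(\left(83 - 26\right) + 104\right) = -169 - \left(57 + 104\right) = -169 - 161 = -330$)
$B{\left(g \right)} = - 12 g^{2}$ ($B{\left(g \right)} = - 3 \left(g + g\right) \left(g + g\right) = - 3 \cdot 2 g 2 g = - 3 \cdot 4 g^{2} = - 12 g^{2}$)
$X{\left(z,t \right)} = 72 z^{3}$ ($X{\left(z,t \right)} = z \left(- 12 z^{2}\right) \left(-6\right) = - 12 z^{3} \left(-6\right) = 72 z^{3}$)
$X{\left(v,-278 \right)} - L{\left(646 \right)} = 72 \left(-330\right)^{3} - 646 = 72 \left(-35937000\right) - 646 = -2587464000 - 646 = -2587464646$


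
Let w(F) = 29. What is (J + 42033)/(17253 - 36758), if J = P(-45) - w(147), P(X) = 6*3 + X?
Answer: -41977/19505 ≈ -2.1521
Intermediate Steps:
P(X) = 18 + X
J = -56 (J = (18 - 45) - 1*29 = -27 - 29 = -56)
(J + 42033)/(17253 - 36758) = (-56 + 42033)/(17253 - 36758) = 41977/(-19505) = 41977*(-1/19505) = -41977/19505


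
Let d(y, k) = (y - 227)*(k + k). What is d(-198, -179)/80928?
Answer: 76075/40464 ≈ 1.8801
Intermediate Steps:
d(y, k) = 2*k*(-227 + y) (d(y, k) = (-227 + y)*(2*k) = 2*k*(-227 + y))
d(-198, -179)/80928 = (2*(-179)*(-227 - 198))/80928 = (2*(-179)*(-425))*(1/80928) = 152150*(1/80928) = 76075/40464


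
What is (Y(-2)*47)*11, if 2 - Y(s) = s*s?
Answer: -1034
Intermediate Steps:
Y(s) = 2 - s² (Y(s) = 2 - s*s = 2 - s²)
(Y(-2)*47)*11 = ((2 - 1*(-2)²)*47)*11 = ((2 - 1*4)*47)*11 = ((2 - 4)*47)*11 = -2*47*11 = -94*11 = -1034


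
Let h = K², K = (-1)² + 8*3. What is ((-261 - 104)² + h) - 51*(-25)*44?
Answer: 189950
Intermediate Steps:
K = 25 (K = 1 + 24 = 25)
h = 625 (h = 25² = 625)
((-261 - 104)² + h) - 51*(-25)*44 = ((-261 - 104)² + 625) - 51*(-25)*44 = ((-365)² + 625) + 1275*44 = (133225 + 625) + 56100 = 133850 + 56100 = 189950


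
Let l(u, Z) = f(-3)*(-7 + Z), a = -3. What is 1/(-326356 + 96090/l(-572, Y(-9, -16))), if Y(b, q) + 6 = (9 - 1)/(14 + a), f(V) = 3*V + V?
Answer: -54/17587991 ≈ -3.0703e-6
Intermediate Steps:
f(V) = 4*V
Y(b, q) = -58/11 (Y(b, q) = -6 + (9 - 1)/(14 - 3) = -6 + 8/11 = -58/11)
l(u, Z) = 84 - 12*Z (l(u, Z) = (4*(-3))*(-7 + Z) = -12*(-7 + Z) = 84 - 12*Z)
1/(-326356 + 96090/l(-572, Y(-9, -16))) = 1/(-326356 + 96090/(84 - 12*(-58/11))) = 1/(-326356 + 96090/(84 + 696/11)) = 1/(-326356 + 96090/(1620/11)) = 1/(-326356 + 96090*(11/1620)) = 1/(-326356 + 35233/54) = 1/(-17587991/54) = -54/17587991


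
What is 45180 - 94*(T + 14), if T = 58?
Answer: 38412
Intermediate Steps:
45180 - 94*(T + 14) = 45180 - 94*(58 + 14) = 45180 - 94*72 = 45180 - 1*6768 = 45180 - 6768 = 38412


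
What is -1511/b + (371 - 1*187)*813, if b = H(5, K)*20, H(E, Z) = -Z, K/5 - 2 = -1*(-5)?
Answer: 104715911/700 ≈ 1.4959e+5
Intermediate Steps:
K = 35 (K = 10 + 5*(-1*(-5)) = 10 + 5*5 = 10 + 25 = 35)
b = -700 (b = -1*35*20 = -35*20 = -700)
-1511/b + (371 - 1*187)*813 = -1511/(-700) + (371 - 1*187)*813 = -1511*(-1/700) + (371 - 187)*813 = 1511/700 + 184*813 = 1511/700 + 149592 = 104715911/700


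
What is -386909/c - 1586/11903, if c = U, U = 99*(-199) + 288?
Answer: 4574588809/231072939 ≈ 19.797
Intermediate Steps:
U = -19413 (U = -19701 + 288 = -19413)
c = -19413
-386909/c - 1586/11903 = -386909/(-19413) - 1586/11903 = -386909*(-1/19413) - 1586*1/11903 = 386909/19413 - 1586/11903 = 4574588809/231072939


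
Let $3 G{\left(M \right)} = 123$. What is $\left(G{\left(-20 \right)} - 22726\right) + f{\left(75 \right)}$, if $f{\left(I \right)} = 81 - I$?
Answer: $-22679$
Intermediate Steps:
$G{\left(M \right)} = 41$ ($G{\left(M \right)} = \frac{1}{3} \cdot 123 = 41$)
$\left(G{\left(-20 \right)} - 22726\right) + f{\left(75 \right)} = \left(41 - 22726\right) + \left(81 - 75\right) = -22685 + \left(81 - 75\right) = -22685 + 6 = -22679$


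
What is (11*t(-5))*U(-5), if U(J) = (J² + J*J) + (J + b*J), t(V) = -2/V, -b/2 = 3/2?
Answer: 264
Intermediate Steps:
b = -3 (b = -6/2 = -2*3/2 = -3)
U(J) = -2*J + 2*J² (U(J) = (J² + J*J) + (J - 3*J) = (J² + J²) - 2*J = 2*J² - 2*J = -2*J + 2*J²)
(11*t(-5))*U(-5) = (11*(-2/(-5)))*(2*(-5)*(-1 - 5)) = (11*(-2*(-⅕)))*(2*(-5)*(-6)) = (11*(⅖))*60 = (22/5)*60 = 264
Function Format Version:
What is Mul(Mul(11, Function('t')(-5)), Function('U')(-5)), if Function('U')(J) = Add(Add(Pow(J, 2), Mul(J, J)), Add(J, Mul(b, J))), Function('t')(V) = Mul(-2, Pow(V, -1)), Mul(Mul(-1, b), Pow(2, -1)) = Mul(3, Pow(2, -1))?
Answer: 264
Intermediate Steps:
b = -3 (b = Mul(-2, Mul(3, Pow(2, -1))) = Mul(-2, Mul(3, Rational(1, 2))) = Mul(-2, Rational(3, 2)) = -3)
Function('U')(J) = Add(Mul(-2, J), Mul(2, Pow(J, 2))) (Function('U')(J) = Add(Add(Pow(J, 2), Mul(J, J)), Add(J, Mul(-3, J))) = Add(Add(Pow(J, 2), Pow(J, 2)), Mul(-2, J)) = Add(Mul(2, Pow(J, 2)), Mul(-2, J)) = Add(Mul(-2, J), Mul(2, Pow(J, 2))))
Mul(Mul(11, Function('t')(-5)), Function('U')(-5)) = Mul(Mul(11, Mul(-2, Pow(-5, -1))), Mul(2, -5, Add(-1, -5))) = Mul(Mul(11, Mul(-2, Rational(-1, 5))), Mul(2, -5, -6)) = Mul(Mul(11, Rational(2, 5)), 60) = Mul(Rational(22, 5), 60) = 264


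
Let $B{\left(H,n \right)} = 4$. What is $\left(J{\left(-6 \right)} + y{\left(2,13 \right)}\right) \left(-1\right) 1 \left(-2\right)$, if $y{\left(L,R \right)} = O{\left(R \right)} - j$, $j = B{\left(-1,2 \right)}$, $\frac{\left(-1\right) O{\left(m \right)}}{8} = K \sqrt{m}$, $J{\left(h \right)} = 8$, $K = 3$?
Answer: $8 - 48 \sqrt{13} \approx -165.07$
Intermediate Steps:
$O{\left(m \right)} = - 24 \sqrt{m}$ ($O{\left(m \right)} = - 8 \cdot 3 \sqrt{m} = - 24 \sqrt{m}$)
$j = 4$
$y{\left(L,R \right)} = -4 - 24 \sqrt{R}$ ($y{\left(L,R \right)} = - 24 \sqrt{R} - 4 = -4 - 24 \sqrt{R}$)
$\left(J{\left(-6 \right)} + y{\left(2,13 \right)}\right) \left(-1\right) 1 \left(-2\right) = \left(8 - \left(4 + 24 \sqrt{13}\right)\right) \left(-1\right) 1 \left(-2\right) = \left(4 - 24 \sqrt{13}\right) \left(\left(-1\right) \left(-2\right)\right) = \left(4 - 24 \sqrt{13}\right) 2 = 8 - 48 \sqrt{13}$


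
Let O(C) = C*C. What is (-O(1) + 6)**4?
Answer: 625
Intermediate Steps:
O(C) = C**2
(-O(1) + 6)**4 = (-1*1**2 + 6)**4 = (-1*1 + 6)**4 = (-1 + 6)**4 = 5**4 = 625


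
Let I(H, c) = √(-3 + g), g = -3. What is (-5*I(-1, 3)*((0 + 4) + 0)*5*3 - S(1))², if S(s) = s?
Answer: -539999 + 600*I*√6 ≈ -5.4e+5 + 1469.7*I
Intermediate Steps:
I(H, c) = I*√6 (I(H, c) = √(-3 - 3) = √(-6) = I*√6)
(-5*I(-1, 3)*((0 + 4) + 0)*5*3 - S(1))² = (-5*(I*√6)*((0 + 4) + 0)*5*3 - 1*1)² = (-5*(I*√6)*(4 + 0)*5*3 - 1)² = (-5*(I*√6)*4*5*3 - 1)² = (-5*4*I*√6*5*3 - 1)² = (-100*I*√6*3 - 1)² = (-300*I*√6 - 1)² = (-1 - 300*I*√6)²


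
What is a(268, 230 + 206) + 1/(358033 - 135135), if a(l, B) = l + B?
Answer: 156920193/222898 ≈ 704.00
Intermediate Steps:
a(l, B) = B + l
a(268, 230 + 206) + 1/(358033 - 135135) = ((230 + 206) + 268) + 1/(358033 - 135135) = (436 + 268) + 1/222898 = 704 + 1/222898 = 156920193/222898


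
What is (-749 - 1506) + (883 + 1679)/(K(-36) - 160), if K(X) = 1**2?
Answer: -120369/53 ≈ -2271.1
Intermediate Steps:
K(X) = 1
(-749 - 1506) + (883 + 1679)/(K(-36) - 160) = (-749 - 1506) + (883 + 1679)/(1 - 160) = -2255 + 2562/(-159) = -2255 + 2562*(-1/159) = -2255 - 854/53 = -120369/53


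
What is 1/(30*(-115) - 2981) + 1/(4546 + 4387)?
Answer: -2502/57448123 ≈ -4.3552e-5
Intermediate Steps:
1/(30*(-115) - 2981) + 1/(4546 + 4387) = 1/(-3450 - 2981) + 1/8933 = 1/(-6431) + 1/8933 = -1/6431 + 1/8933 = -2502/57448123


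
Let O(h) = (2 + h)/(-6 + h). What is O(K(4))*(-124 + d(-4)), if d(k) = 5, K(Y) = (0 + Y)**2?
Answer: -1071/5 ≈ -214.20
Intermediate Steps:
K(Y) = Y**2
O(h) = (2 + h)/(-6 + h)
O(K(4))*(-124 + d(-4)) = ((2 + 4**2)/(-6 + 4**2))*(-124 + 5) = ((2 + 16)/(-6 + 16))*(-119) = (18/10)*(-119) = ((1/10)*18)*(-119) = (9/5)*(-119) = -1071/5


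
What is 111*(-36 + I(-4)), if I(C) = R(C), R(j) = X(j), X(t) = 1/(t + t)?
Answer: -32079/8 ≈ -4009.9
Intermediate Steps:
X(t) = 1/(2*t)
R(j) = 1/(2*j)
I(C) = 1/(2*C)
111*(-36 + I(-4)) = 111*(-36 + (1/2)/(-4)) = 111*(-36 + (1/2)*(-1/4)) = 111*(-36 - 1/8) = 111*(-289/8) = -32079/8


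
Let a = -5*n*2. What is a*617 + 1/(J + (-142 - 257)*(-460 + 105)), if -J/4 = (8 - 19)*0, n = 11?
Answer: -9613446149/141645 ≈ -67870.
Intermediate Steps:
J = 0 (J = -4*(8 - 19)*0 = -(-44)*0 = -4*0 = 0)
a = -110 (a = -5*11*2 = -55*2 = -110)
a*617 + 1/(J + (-142 - 257)*(-460 + 105)) = -110*617 + 1/(0 + (-142 - 257)*(-460 + 105)) = -67870 + 1/(0 - 399*(-355)) = -67870 + 1/(0 + 141645) = -67870 + 1/141645 = -9613446149/141645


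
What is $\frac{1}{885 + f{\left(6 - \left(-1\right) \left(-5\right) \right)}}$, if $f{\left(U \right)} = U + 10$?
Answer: $\frac{1}{896} \approx 0.0011161$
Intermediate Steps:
$f{\left(U \right)} = 10 + U$
$\frac{1}{885 + f{\left(6 - \left(-1\right) \left(-5\right) \right)}} = \frac{1}{885 + \left(10 + \left(6 - \left(-1\right) \left(-5\right)\right)\right)} = \frac{1}{885 + \left(10 + \left(6 - 5\right)\right)} = \frac{1}{885 + \left(10 + 1\right)} = \frac{1}{885 + 11} = \frac{1}{896}$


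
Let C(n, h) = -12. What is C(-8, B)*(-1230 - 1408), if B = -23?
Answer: 31656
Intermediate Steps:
C(-8, B)*(-1230 - 1408) = -12*(-1230 - 1408) = -12*(-2638) = 31656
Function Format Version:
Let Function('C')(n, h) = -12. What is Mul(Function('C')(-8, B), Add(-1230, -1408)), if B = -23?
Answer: 31656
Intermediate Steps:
Mul(Function('C')(-8, B), Add(-1230, -1408)) = Mul(-12, Add(-1230, -1408)) = Mul(-12, -2638) = 31656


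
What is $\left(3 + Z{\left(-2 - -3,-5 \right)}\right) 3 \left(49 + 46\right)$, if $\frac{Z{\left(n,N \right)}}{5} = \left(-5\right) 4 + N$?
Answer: $-34770$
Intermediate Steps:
$Z{\left(n,N \right)} = -100 + 5 N$ ($Z{\left(n,N \right)} = 5 \left(\left(-5\right) 4 + N\right) = 5 \left(-20 + N\right) = -100 + 5 N$)
$\left(3 + Z{\left(-2 - -3,-5 \right)}\right) 3 \left(49 + 46\right) = \left(3 + \left(-100 + 5 \left(-5\right)\right)\right) 3 \left(49 + 46\right) = \left(3 - 125\right) 3 \cdot 95 = \left(-122\right) 3 \cdot 95 = \left(-366\right) 95 = -34770$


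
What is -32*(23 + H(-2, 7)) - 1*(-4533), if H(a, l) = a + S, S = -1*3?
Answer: 3957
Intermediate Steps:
S = -3
H(a, l) = -3 + a (H(a, l) = a - 3 = -3 + a)
-32*(23 + H(-2, 7)) - 1*(-4533) = -32*(23 + (-3 - 2)) - 1*(-4533) = -32*(23 - 5) + 4533 = -32*18 + 4533 = -576 + 4533 = 3957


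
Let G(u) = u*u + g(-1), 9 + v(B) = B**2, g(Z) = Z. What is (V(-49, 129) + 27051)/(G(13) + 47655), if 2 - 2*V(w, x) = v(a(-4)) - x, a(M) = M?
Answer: 1427/2517 ≈ 0.56695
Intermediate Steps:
v(B) = -9 + B**2
G(u) = -1 + u**2 (G(u) = u*u - 1 = u**2 - 1 = -1 + u**2)
V(w, x) = -5/2 + x/2 (V(w, x) = 1 - ((-9 + (-4)**2) - x)/2 = 1 - ((-9 + 16) - x)/2 = 1 - (7 - x)/2 = 1 + (-7/2 + x/2) = -5/2 + x/2)
(V(-49, 129) + 27051)/(G(13) + 47655) = ((-5/2 + (1/2)*129) + 27051)/((-1 + 13**2) + 47655) = ((-5/2 + 129/2) + 27051)/((-1 + 169) + 47655) = (62 + 27051)/(168 + 47655) = 27113/47823 = 27113*(1/47823) = 1427/2517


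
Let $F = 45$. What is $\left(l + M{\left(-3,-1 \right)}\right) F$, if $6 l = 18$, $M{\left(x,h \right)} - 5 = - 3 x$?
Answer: $765$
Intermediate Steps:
$M{\left(x,h \right)} = 5 - 3 x$
$l = 3$ ($l = \frac{1}{6} \cdot 18 = 3$)
$\left(l + M{\left(-3,-1 \right)}\right) F = \left(3 + \left(5 - -9\right)\right) 45 = \left(3 + \left(5 + 9\right)\right) 45 = \left(3 + 14\right) 45 = 17 \cdot 45 = 765$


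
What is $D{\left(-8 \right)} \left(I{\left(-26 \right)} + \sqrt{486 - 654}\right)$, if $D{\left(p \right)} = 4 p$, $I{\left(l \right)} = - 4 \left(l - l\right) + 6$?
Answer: $-192 - 64 i \sqrt{42} \approx -192.0 - 414.77 i$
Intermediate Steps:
$I{\left(l \right)} = 6$ ($I{\left(l \right)} = \left(-4\right) 0 + 6 = 0 + 6 = 6$)
$D{\left(-8 \right)} \left(I{\left(-26 \right)} + \sqrt{486 - 654}\right) = 4 \left(-8\right) \left(6 + \sqrt{486 - 654}\right) = - 32 \left(6 + \sqrt{-168}\right) = - 32 \left(6 + 2 i \sqrt{42}\right) = -192 - 64 i \sqrt{42}$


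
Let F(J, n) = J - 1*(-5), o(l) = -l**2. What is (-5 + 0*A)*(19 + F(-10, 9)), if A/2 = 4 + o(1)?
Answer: -70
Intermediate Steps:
F(J, n) = 5 + J (F(J, n) = J + 5 = 5 + J)
A = 6 (A = 2*(4 - 1*1**2) = 2*(4 - 1*1) = 2*(4 - 1) = 2*3 = 6)
(-5 + 0*A)*(19 + F(-10, 9)) = (-5 + 0*6)*(19 + (5 - 10)) = (-5 + 0)*(19 - 5) = -5*14 = -70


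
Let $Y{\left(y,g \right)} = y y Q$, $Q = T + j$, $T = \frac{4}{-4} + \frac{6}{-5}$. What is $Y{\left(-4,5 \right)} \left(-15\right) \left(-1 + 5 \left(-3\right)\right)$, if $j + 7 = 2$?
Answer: $-27648$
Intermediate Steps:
$j = -5$ ($j = -7 + 2 = -5$)
$T = - \frac{11}{5}$ ($T = 4 \left(- \frac{1}{4}\right) + 6 \left(- \frac{1}{5}\right) = -1 - \frac{6}{5} = - \frac{11}{5} \approx -2.2$)
$Q = - \frac{36}{5}$ ($Q = - \frac{11}{5} - 5 = - \frac{36}{5} \approx -7.2$)
$Y{\left(y,g \right)} = - \frac{36 y^{2}}{5}$ ($Y{\left(y,g \right)} = y y \left(- \frac{36}{5}\right) = y^{2} \left(- \frac{36}{5}\right) = - \frac{36 y^{2}}{5}$)
$Y{\left(-4,5 \right)} \left(-15\right) \left(-1 + 5 \left(-3\right)\right) = - \frac{36 \left(-4\right)^{2}}{5} \left(-15\right) \left(-1 + 5 \left(-3\right)\right) = \left(- \frac{36}{5}\right) 16 \left(-15\right) \left(-1 - 15\right) = \left(- \frac{576}{5}\right) \left(-15\right) \left(-16\right) = 1728 \left(-16\right) = -27648$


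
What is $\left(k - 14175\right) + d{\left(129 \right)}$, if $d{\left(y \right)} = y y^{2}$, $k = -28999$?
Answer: $2103515$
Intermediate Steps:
$d{\left(y \right)} = y^{3}$
$\left(k - 14175\right) + d{\left(129 \right)} = \left(-28999 - 14175\right) + 129^{3} = -43174 + 2146689 = 2103515$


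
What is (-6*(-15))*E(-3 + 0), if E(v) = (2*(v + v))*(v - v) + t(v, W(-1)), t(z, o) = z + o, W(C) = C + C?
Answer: -450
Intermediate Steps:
W(C) = 2*C
t(z, o) = o + z
E(v) = -2 + v (E(v) = (2*(v + v))*(v - v) + (2*(-1) + v) = (2*(2*v))*0 + (-2 + v) = (4*v)*0 + (-2 + v) = 0 + (-2 + v) = -2 + v)
(-6*(-15))*E(-3 + 0) = (-6*(-15))*(-2 + (-3 + 0)) = 90*(-2 - 3) = 90*(-5) = -450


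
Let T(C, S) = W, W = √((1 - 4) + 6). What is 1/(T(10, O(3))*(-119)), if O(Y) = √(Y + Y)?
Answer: -√3/357 ≈ -0.0048517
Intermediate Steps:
O(Y) = √2*√Y (O(Y) = √(2*Y) = √2*√Y)
W = √3 (W = √(-3 + 6) = √3 ≈ 1.7320)
T(C, S) = √3
1/(T(10, O(3))*(-119)) = 1/(√3*(-119)) = 1/(-119*√3) = -√3/357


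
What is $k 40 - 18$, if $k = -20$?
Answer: $-818$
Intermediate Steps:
$k 40 - 18 = \left(-20\right) 40 - 18 = -800 - 18 = -818$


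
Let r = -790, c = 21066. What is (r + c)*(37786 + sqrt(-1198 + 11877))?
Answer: 766148936 + 20276*sqrt(10679) ≈ 7.6824e+8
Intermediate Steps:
(r + c)*(37786 + sqrt(-1198 + 11877)) = (-790 + 21066)*(37786 + sqrt(-1198 + 11877)) = 20276*(37786 + sqrt(10679)) = 766148936 + 20276*sqrt(10679)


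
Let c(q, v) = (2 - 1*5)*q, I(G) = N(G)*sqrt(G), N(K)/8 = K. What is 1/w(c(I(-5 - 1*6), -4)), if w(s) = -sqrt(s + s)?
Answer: sqrt(3)*11**(1/4)*I**(3/2)/132 ≈ -0.016897 + 0.016897*I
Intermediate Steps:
N(K) = 8*K
I(G) = 8*G**(3/2) (I(G) = (8*G)*sqrt(G) = 8*G**(3/2))
c(q, v) = -3*q (c(q, v) = (2 - 5)*q = -3*q)
w(s) = -sqrt(2)*sqrt(s) (w(s) = -sqrt(2*s) = -sqrt(2)*sqrt(s))
1/w(c(I(-5 - 1*6), -4)) = 1/(-sqrt(2)*sqrt(-24*(-5 - 1*6)**(3/2))) = 1/(-sqrt(2)*sqrt(-24*(-5 - 6)**(3/2))) = 1/(-sqrt(2)*sqrt(-24*(-11)**(3/2))) = 1/(-sqrt(2)*sqrt(-24*(-11*I*sqrt(11)))) = 1/(-sqrt(2)*sqrt(-(-264)*I*sqrt(11))) = 1/(-sqrt(2)*sqrt(264*I*sqrt(11))) = 1/(-sqrt(2)*2*sqrt(6)*11**(3/4)*sqrt(I)) = 1/(-4*sqrt(3)*11**(3/4)*sqrt(I)) = sqrt(3)*11**(1/4)*I**(3/2)/132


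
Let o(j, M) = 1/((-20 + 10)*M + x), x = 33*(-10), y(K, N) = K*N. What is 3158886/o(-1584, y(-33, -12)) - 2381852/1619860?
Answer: -498902924960233/36815 ≈ -1.3552e+10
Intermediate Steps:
x = -330
o(j, M) = 1/(-330 - 10*M) (o(j, M) = 1/((-20 + 10)*M - 330) = 1/(-10*M - 330) = 1/(-330 - 10*M))
3158886/o(-1584, y(-33, -12)) - 2381852/1619860 = 3158886/((-1/(330 + 10*(-33*(-12))))) - 2381852/1619860 = 3158886/((-1/(330 + 10*396))) - 2381852*1/1619860 = 3158886/((-1/(330 + 3960))) - 54133/36815 = 3158886/((-1/4290)) - 54133/36815 = 3158886/((-1*1/4290)) - 54133/36815 = 3158886/(-1/4290) - 54133/36815 = 3158886*(-4290) - 54133/36815 = -13551620940 - 54133/36815 = -498902924960233/36815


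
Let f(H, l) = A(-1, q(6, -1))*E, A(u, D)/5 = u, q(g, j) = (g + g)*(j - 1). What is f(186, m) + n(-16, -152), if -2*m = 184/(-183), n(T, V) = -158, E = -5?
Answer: -133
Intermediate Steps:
m = 92/183 (m = -92/(-183) = -92*(-1)/183 = -1/2*(-184/183) = 92/183 ≈ 0.50273)
q(g, j) = 2*g*(-1 + j) (q(g, j) = (2*g)*(-1 + j) = 2*g*(-1 + j))
A(u, D) = 5*u
f(H, l) = 25 (f(H, l) = (5*(-1))*(-5) = -5*(-5) = 25)
f(186, m) + n(-16, -152) = 25 - 158 = -133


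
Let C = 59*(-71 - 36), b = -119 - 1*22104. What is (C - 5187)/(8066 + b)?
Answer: 11500/14157 ≈ 0.81232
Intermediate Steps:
b = -22223 (b = -119 - 22104 = -22223)
C = -6313 (C = 59*(-107) = -6313)
(C - 5187)/(8066 + b) = (-6313 - 5187)/(8066 - 22223) = -11500/(-14157) = -11500*(-1/14157) = 11500/14157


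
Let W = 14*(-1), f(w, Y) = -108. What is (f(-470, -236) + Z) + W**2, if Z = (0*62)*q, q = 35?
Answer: 88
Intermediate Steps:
W = -14
Z = 0 (Z = (0*62)*35 = 0*35 = 0)
(f(-470, -236) + Z) + W**2 = (-108 + 0) + (-14)**2 = -108 + 196 = 88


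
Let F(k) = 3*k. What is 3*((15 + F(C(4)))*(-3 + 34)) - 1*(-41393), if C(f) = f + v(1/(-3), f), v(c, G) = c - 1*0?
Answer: 43811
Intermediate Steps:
v(c, G) = c (v(c, G) = c + 0 = c)
C(f) = -1/3 + f (C(f) = f + 1/(-3) = f - 1/3 = -1/3 + f)
3*((15 + F(C(4)))*(-3 + 34)) - 1*(-41393) = 3*((15 + 3*(-1/3 + 4))*(-3 + 34)) - 1*(-41393) = 3*((15 + 3*(11/3))*31) + 41393 = 3*((15 + 11)*31) + 41393 = 3*(26*31) + 41393 = 3*806 + 41393 = 2418 + 41393 = 43811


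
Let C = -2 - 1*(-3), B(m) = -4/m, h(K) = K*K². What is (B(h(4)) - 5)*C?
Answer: -81/16 ≈ -5.0625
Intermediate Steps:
h(K) = K³
C = 1 (C = -2 + 3 = 1)
(B(h(4)) - 5)*C = (-4/(4³) - 5)*1 = (-4/64 - 5)*1 = (-4*1/64 - 5)*1 = (-1/16 - 5)*1 = -81/16*1 = -81/16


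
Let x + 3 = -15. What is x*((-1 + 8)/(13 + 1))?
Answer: -9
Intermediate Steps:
x = -18 (x = -3 - 15 = -18)
x*((-1 + 8)/(13 + 1)) = -18*(-1 + 8)/(13 + 1) = -126/14 = -18*½ = -9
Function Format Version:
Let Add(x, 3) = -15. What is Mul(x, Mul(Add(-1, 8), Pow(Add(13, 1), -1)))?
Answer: -9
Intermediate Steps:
x = -18 (x = Add(-3, -15) = -18)
Mul(x, Mul(Add(-1, 8), Pow(Add(13, 1), -1))) = Mul(-18, Mul(Add(-1, 8), Pow(Add(13, 1), -1))) = Mul(-18, Mul(7, Pow(14, -1))) = Mul(-18, Mul(7, Rational(1, 14))) = Mul(-18, Rational(1, 2)) = -9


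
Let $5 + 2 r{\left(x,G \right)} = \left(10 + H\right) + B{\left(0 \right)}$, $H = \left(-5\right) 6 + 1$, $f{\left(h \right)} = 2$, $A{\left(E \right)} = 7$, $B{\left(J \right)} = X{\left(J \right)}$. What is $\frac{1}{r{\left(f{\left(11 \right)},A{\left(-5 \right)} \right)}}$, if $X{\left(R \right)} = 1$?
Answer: $- \frac{2}{23} \approx -0.086957$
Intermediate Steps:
$B{\left(J \right)} = 1$
$H = -29$ ($H = -30 + 1 = -29$)
$r{\left(x,G \right)} = - \frac{23}{2}$ ($r{\left(x,G \right)} = - \frac{5}{2} + \frac{\left(10 - 29\right) + 1}{2} = - \frac{5}{2} + \frac{-19 + 1}{2} = - \frac{5}{2} + \frac{1}{2} \left(-18\right) = - \frac{5}{2} - 9 = - \frac{23}{2}$)
$\frac{1}{r{\left(f{\left(11 \right)},A{\left(-5 \right)} \right)}} = \frac{1}{- \frac{23}{2}} = - \frac{2}{23}$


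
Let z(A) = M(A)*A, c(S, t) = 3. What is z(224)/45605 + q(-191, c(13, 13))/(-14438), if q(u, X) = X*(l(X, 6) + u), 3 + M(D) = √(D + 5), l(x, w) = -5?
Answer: 1222386/47031785 + 32*√229/6515 ≈ 0.10032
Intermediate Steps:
M(D) = -3 + √(5 + D) (M(D) = -3 + √(D + 5) = -3 + √(5 + D))
q(u, X) = X*(-5 + u)
z(A) = A*(-3 + √(5 + A)) (z(A) = (-3 + √(5 + A))*A = A*(-3 + √(5 + A)))
z(224)/45605 + q(-191, c(13, 13))/(-14438) = (224*(-3 + √(5 + 224)))/45605 + (3*(-5 - 191))/(-14438) = (224*(-3 + √229))*(1/45605) + (3*(-196))*(-1/14438) = (-672 + 224*√229)*(1/45605) - 588*(-1/14438) = (-96/6515 + 32*√229/6515) + 294/7219 = 1222386/47031785 + 32*√229/6515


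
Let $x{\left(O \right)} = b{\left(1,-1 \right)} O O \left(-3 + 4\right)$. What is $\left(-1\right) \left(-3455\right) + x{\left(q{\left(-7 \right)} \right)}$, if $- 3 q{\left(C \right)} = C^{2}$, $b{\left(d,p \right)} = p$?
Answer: $\frac{28694}{9} \approx 3188.2$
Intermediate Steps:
$q{\left(C \right)} = - \frac{C^{2}}{3}$
$x{\left(O \right)} = - O^{2}$ ($x{\left(O \right)} = - O O \left(-3 + 4\right) = - O O 1 = - O O = - O^{2}$)
$\left(-1\right) \left(-3455\right) + x{\left(q{\left(-7 \right)} \right)} = \left(-1\right) \left(-3455\right) - \left(- \frac{\left(-7\right)^{2}}{3}\right)^{2} = 3455 - \left(\left(- \frac{1}{3}\right) 49\right)^{2} = 3455 - \left(- \frac{49}{3}\right)^{2} = 3455 - \frac{2401}{9} = \frac{28694}{9}$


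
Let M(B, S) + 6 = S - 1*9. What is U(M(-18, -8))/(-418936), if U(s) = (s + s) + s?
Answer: 69/418936 ≈ 0.00016470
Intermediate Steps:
M(B, S) = -15 + S (M(B, S) = -6 + (S - 1*9) = -6 + (S - 9) = -6 + (-9 + S) = -15 + S)
U(s) = 3*s (U(s) = 2*s + s = 3*s)
U(M(-18, -8))/(-418936) = (3*(-15 - 8))/(-418936) = (3*(-23))*(-1/418936) = -69*(-1/418936) = 69/418936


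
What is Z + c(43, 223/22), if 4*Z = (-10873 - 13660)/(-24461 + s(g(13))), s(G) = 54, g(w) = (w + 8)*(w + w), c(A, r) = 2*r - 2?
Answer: 19893091/1073908 ≈ 18.524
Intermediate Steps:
c(A, r) = -2 + 2*r
g(w) = 2*w*(8 + w) (g(w) = (8 + w)*(2*w) = 2*w*(8 + w))
Z = 24533/97628 (Z = ((-10873 - 13660)/(-24461 + 54))/4 = (-24533/(-24407))/4 = (-24533*(-1/24407))/4 = (¼)*(24533/24407) = 24533/97628 ≈ 0.25129)
Z + c(43, 223/22) = 24533/97628 + (-2 + 2*(223/22)) = 24533/97628 + (-2 + 223/11) = 24533/97628 + 201/11 = 19893091/1073908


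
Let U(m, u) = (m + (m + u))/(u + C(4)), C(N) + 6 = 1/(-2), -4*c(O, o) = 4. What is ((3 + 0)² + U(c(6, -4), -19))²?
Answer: 27889/289 ≈ 96.502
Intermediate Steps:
c(O, o) = -1 (c(O, o) = -¼*4 = -1)
C(N) = -13/2 (C(N) = -6 + 1/(-2) = -6 - ½ = -13/2)
U(m, u) = (u + 2*m)/(-13/2 + u) (U(m, u) = (m + (m + u))/(u - 13/2) = (u + 2*m)/(-13/2 + u))
((3 + 0)² + U(c(6, -4), -19))² = ((3 + 0)² + 2*(-19 + 2*(-1))/(-13 + 2*(-19)))² = (3² + 2*(-19 - 2)/(-13 - 38))² = (9 + 2*(-21)/(-51))² = (9 + 2*(-1/51)*(-21))² = (9 + 14/17)² = (167/17)² = 27889/289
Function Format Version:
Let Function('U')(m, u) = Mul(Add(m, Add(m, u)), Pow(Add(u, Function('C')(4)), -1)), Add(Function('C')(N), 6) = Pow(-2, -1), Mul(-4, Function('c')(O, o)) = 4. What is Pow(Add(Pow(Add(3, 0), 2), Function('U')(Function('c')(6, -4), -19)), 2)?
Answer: Rational(27889, 289) ≈ 96.502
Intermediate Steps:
Function('c')(O, o) = -1 (Function('c')(O, o) = Mul(Rational(-1, 4), 4) = -1)
Function('C')(N) = Rational(-13, 2) (Function('C')(N) = Add(-6, Pow(-2, -1)) = Add(-6, Rational(-1, 2)) = Rational(-13, 2))
Function('U')(m, u) = Mul(Pow(Add(Rational(-13, 2), u), -1), Add(u, Mul(2, m))) (Function('U')(m, u) = Mul(Add(m, Add(m, u)), Pow(Add(u, Rational(-13, 2)), -1)) = Mul(Add(u, Mul(2, m)), Pow(Add(Rational(-13, 2), u), -1)) = Mul(Pow(Add(Rational(-13, 2), u), -1), Add(u, Mul(2, m))))
Pow(Add(Pow(Add(3, 0), 2), Function('U')(Function('c')(6, -4), -19)), 2) = Pow(Add(Pow(Add(3, 0), 2), Mul(2, Pow(Add(-13, Mul(2, -19)), -1), Add(-19, Mul(2, -1)))), 2) = Pow(Add(Pow(3, 2), Mul(2, Pow(Add(-13, -38), -1), Add(-19, -2))), 2) = Pow(Add(9, Mul(2, Pow(-51, -1), -21)), 2) = Pow(Add(9, Mul(2, Rational(-1, 51), -21)), 2) = Pow(Add(9, Rational(14, 17)), 2) = Pow(Rational(167, 17), 2) = Rational(27889, 289)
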